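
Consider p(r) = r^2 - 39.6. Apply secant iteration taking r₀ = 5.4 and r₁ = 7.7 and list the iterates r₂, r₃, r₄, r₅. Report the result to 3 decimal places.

6.197, 6.283, 6.293, 6.293

p(5.4) = -10.44000, p(7.7) = 19.69000
r₂ = 7.70000 − 19.69000·(7.70000 − 5.40000) / (19.69000 − (-10.44000)) = 7.70000 − (45.28700)/(30.13000) = 6.19695
p(6.19695) = -1.19785
r₃ = 6.19695 − (-1.19785)·(6.19695 − 7.70000) / (-1.19785 − 19.69000) = 6.19695 − (1.80044)/(-20.88785) = 6.28314
p(6.28314) = -0.12213
r₄ = 6.28314 − (-0.12213)·(6.28314 − 6.19695) / (-0.12213 − (-1.19785)) = 6.28314 − (-0.01053)/(1.07573) = 6.29293
p(6.29293) = 0.00094
r₅ = 6.29293 − 0.00094·(6.29293 − 6.28314) / (0.00094 − (-0.12213)) = 6.29293 − (0.00001)/(0.12307) = 6.29285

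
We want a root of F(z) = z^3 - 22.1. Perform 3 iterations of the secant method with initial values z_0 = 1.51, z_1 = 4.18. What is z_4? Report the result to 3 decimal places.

2.865

F(1.51) = -18.65705, F(4.18) = 50.93463
z_2 = 4.18000 − 50.93463·(4.18000 − 1.51000) / (50.93463 − (-18.65705)) = 4.18000 − (135.99547)/(69.59168) = 2.22581
F(2.22581) = -11.07285
z_3 = 2.22581 − (-11.07285)·(2.22581 − 4.18000) / (-11.07285 − 50.93463) = 2.22581 − (21.63846)/(-62.00748) = 2.57477
F(2.57477) = -5.03064
z_4 = 2.57477 − (-5.03064)·(2.57477 − 2.22581) / (-5.03064 − (-11.07285)) = 2.57477 − (-1.75552)/(6.04221) = 2.86532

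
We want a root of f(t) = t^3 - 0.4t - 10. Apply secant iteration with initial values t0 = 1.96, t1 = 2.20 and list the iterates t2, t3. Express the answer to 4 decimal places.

f(1.96) = -3.254464, f(2.20) = -0.232000
t2 = 2.200000 − (-0.232000)·(2.200000 − 1.960000) / (-0.232000 − (-3.254464)) = 2.200000 − (-0.055680)/(3.022464) = 2.218422
f(2.218422) = 0.030366
t3 = 2.218422 − 0.030366·(2.218422 − 2.200000) / (0.030366 − (-0.232000)) = 2.218422 − (0.000559)/(0.262366) = 2.216290

2.2184, 2.2163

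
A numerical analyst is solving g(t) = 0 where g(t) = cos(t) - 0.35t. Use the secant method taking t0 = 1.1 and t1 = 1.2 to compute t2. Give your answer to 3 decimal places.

1.154

g(1.1) = 0.06860, g(1.2) = -0.05764
t2 = 1.20000 − (-0.05764)·(1.20000 − 1.10000) / (-0.05764 − 0.06860) = 1.20000 − (-0.00576)/(-0.12624) = 1.15434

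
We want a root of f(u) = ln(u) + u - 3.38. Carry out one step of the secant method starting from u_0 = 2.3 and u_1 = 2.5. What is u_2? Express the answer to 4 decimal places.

f(2.3) = -0.247091, f(2.5) = 0.036291
u_2 = 2.500000 − 0.036291·(2.500000 − 2.300000) / (0.036291 − (-0.247091)) = 2.500000 − (0.007258)/(0.283382) = 2.474387

2.4744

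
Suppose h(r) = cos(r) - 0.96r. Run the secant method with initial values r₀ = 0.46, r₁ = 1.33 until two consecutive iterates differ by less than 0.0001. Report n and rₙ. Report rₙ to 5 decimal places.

n = 5, rₙ = 0.75711

h(0.46) = 0.4544525, h(1.33) = -1.0383239
r₂ = 1.3300000 − (-1.0383239)·(0.8700000)/(-1.4927764) = 0.7248579;  |Δ| = 0.6051421
h(0.7248579) = 0.0527300
r₃ = 0.7248579 − 0.0527300·(-0.6051421)/(1.0910540) = 0.7541041;  |Δ| = 0.0292462
h(0.7541041) = 0.0049453
r₄ = 0.7541041 − 0.0049453·(0.0292462)/(-0.0477848) = 0.7571308;  |Δ| = 0.0030267
h(0.7571308) = -0.0000359
r₅ = 0.7571308 − (-0.0000359)·(0.0030267)/(-0.0049812) = 0.7571090;  |Δ| = 0.0000218
|r₅ − r₄| = 0.0000218 < 0.0001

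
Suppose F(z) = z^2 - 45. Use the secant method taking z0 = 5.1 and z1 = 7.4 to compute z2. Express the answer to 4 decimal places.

6.6192

F(5.1) = -18.990000, F(7.4) = 9.760000
z2 = 7.400000 − 9.760000·(7.400000 − 5.100000) / (9.760000 − (-18.990000)) = 7.400000 − (22.448000)/(28.750000) = 6.619200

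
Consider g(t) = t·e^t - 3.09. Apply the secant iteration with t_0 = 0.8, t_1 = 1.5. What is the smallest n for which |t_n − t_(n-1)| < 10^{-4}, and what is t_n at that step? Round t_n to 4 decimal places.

g(0.8) = -1.309567, g(1.5) = 3.632534
t_2 = 1.500000 − 3.632534·(0.700000)/(4.942101) = 0.985487;  |Δ| = 0.514513
g(0.985487) = -0.449764
t_3 = 0.985487 − (-0.449764)·(-0.514513)/(-4.082298) = 1.042173;  |Δ| = 0.056686
g(1.042173) = -0.135050
t_4 = 1.042173 − (-0.135050)·(0.056686)/(0.314714) = 1.066499;  |Δ| = 0.024325
g(1.066499) = 0.008380
t_5 = 1.066499 − 0.008380·(0.024325)/(0.143430) = 1.065077;  |Δ| = 0.001421
g(1.065077) = -0.000143
t_6 = 1.065077 − (-0.000143)·(-0.001421)/(-0.008523) = 1.065101;  |Δ| = 0.000024
|t_6 − t_5| = 0.000024 < 10^{-4}

n = 6, t_n = 1.0651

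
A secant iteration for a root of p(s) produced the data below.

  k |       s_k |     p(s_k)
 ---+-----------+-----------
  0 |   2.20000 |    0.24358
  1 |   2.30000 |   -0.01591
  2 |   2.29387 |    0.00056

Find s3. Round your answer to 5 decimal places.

2.29408

s3 = 2.29387 − 0.00056·(2.29387 − 2.30000) / (0.00056 − (-0.01591))
   = 2.29387 − (-0.0000034)/(0.0164700) = 2.2940784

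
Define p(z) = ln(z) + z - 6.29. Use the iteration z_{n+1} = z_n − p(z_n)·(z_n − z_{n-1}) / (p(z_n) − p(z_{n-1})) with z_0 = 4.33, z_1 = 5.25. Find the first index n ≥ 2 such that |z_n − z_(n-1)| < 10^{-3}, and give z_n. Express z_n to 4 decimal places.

p(4.33) = -0.494432, p(5.25) = 0.618228
z_2 = 5.250000 − 0.618228·(0.920000)/(1.112661) = 4.738820;  |Δ| = 0.511180
p(4.738820) = 0.004608
z_3 = 4.738820 − 0.004608·(-0.511180)/(-0.613620) = 4.734981;  |Δ| = 0.003839
p(4.734981) = -0.000041
z_4 = 4.734981 − (-0.000041)·(-0.003839)/(-0.004649) = 4.735015;  |Δ| = 0.000034
|z_4 − z_3| = 0.000034 < 10^{-3}

n = 4, z_n = 4.7350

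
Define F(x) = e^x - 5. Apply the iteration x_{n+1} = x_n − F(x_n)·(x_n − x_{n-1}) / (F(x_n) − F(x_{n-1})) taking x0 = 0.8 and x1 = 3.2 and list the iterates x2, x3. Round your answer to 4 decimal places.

F(0.8) = -2.774459, F(3.2) = 19.532530
x2 = 3.200000 − 19.532530·(3.200000 − 0.800000) / (19.532530 − (-2.774459)) = 3.200000 − (46.878072)/(22.306989) = 1.098503
F(1.098503) = -2.000328
x3 = 1.098503 − (-2.000328)·(1.098503 − 3.200000) / (-2.000328 − 19.532530) = 1.098503 − (4.203684)/(-21.532858) = 1.293725

1.0985, 1.2937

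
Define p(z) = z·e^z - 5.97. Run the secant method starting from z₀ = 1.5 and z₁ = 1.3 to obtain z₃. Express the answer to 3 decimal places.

1.430

p(1.5) = 0.75253, p(1.3) = -1.19991
z₂ = 1.30000 − (-1.19991)·(1.30000 − 1.50000) / (-1.19991 − 0.75253) = 1.30000 − (0.23998)/(-1.95245) = 1.42291
p(1.42291) = -0.06606
z₃ = 1.42291 − (-0.06606)·(1.42291 − 1.30000) / (-0.06606 − (-1.19991)) = 1.42291 − (-0.00812)/(1.13386) = 1.43007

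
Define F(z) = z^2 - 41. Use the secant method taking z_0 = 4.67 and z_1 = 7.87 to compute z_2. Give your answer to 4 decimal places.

F(4.67) = -19.191100, F(7.87) = 20.936900
z_2 = 7.870000 − 20.936900·(7.870000 − 4.670000) / (20.936900 − (-19.191100)) = 7.870000 − (66.998080)/(40.128000) = 6.200391

6.2004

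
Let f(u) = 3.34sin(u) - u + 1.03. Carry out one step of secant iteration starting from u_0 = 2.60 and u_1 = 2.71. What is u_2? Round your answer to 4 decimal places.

f(2.60) = 0.151775, f(2.71) = -0.282818
u_2 = 2.710000 − (-0.282818)·(2.710000 − 2.600000) / (-0.282818 − 0.151775) = 2.710000 − (-0.031110)/(-0.434593) = 2.638416

2.6384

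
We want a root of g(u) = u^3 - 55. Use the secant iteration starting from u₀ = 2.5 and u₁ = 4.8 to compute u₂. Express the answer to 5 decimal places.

3.45362

g(2.5) = -39.3750000, g(4.8) = 55.5920000
u₂ = 4.8000000 − 55.5920000·(4.8000000 − 2.5000000) / (55.5920000 − (-39.3750000)) = 4.8000000 − (127.8616000)/(94.9670000) = 3.4536207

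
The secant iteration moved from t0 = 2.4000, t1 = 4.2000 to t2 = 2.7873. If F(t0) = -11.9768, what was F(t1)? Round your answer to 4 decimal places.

The secant line through (2.4000, -11.9768) and (4.2000, F(t1)) crosses zero at t2 = 2.7873.
So (2.4000, -11.9768), (4.2000, F(t1)), (2.7873, 0) are collinear:
F(t1) = -11.9768 · (4.2000 − 2.7873) / (2.4000 − 2.7873) = -11.9768 · (1.412700)/(-0.387300) = 43.686097

43.6861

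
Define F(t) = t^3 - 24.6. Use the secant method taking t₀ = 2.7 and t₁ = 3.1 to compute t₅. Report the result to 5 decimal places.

2.90834

F(2.7) = -4.9170000, F(3.1) = 5.1910000
t₂ = 3.1000000 − 5.1910000·(3.1000000 − 2.7000000) / (5.1910000 − (-4.9170000)) = 3.1000000 − (2.0764000)/(10.1080000) = 2.8945786
F(2.8945786) = -0.3475276
t₃ = 2.8945786 − (-0.3475276)·(2.8945786 − 3.1000000) / (-0.3475276 − 5.1910000) = 2.8945786 − (0.0713896)/(-5.5385276) = 2.9074682
F(2.9074682) = -0.0220919
t₄ = 2.9074682 − (-0.0220919)·(2.9074682 − 2.8945786) / (-0.0220919 − (-0.3475276)) = 2.9074682 − (-0.0002848)/(0.3254357) = 2.9083432
F(2.9083432) = 0.0001049
t₅ = 2.9083432 − 0.0001049·(2.9083432 − 2.9074682) / (0.0001049 − (-0.0220919)) = 2.9083432 − (0.0000001)/(0.0221968) = 2.9083391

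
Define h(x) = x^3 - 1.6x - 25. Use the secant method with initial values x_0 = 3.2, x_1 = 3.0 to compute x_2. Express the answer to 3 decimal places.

3.103

h(3.2) = 2.64800, h(3.0) = -2.80000
x_2 = 3.00000 − (-2.80000)·(3.00000 − 3.20000) / (-2.80000 − 2.64800) = 3.00000 − (0.56000)/(-5.44800) = 3.10279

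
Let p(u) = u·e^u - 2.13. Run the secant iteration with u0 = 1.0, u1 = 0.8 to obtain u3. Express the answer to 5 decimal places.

0.88232

p(1.0) = 0.5882818, p(0.8) = -0.3495673
u2 = 0.8000000 − (-0.3495673)·(0.8000000 − 1.0000000) / (-0.3495673 − 0.5882818) = 0.8000000 − (0.0699135)/(-0.9378491) = 0.8745466
p(0.8745466) = -0.0330228
u3 = 0.8745466 − (-0.0330228)·(0.8745466 − 0.8000000) / (-0.0330228 − (-0.3495673)) = 0.8745466 − (-0.0024617)/(0.3165445) = 0.8823235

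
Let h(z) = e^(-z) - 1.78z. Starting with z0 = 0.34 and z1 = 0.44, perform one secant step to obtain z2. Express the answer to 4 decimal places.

h(0.34) = 0.106570, h(0.44) = -0.139164
z2 = 0.440000 − (-0.139164)·(0.440000 − 0.340000) / (-0.139164 − 0.106570) = 0.440000 − (-0.013916)/(-0.245734) = 0.383368

0.3834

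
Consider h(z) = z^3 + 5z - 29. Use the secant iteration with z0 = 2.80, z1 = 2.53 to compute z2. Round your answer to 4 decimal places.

h(2.80) = 6.952000, h(2.53) = -0.155723
z2 = 2.530000 − (-0.155723)·(2.530000 − 2.800000) / (-0.155723 − 6.952000) = 2.530000 − (0.042045)/(-7.107723) = 2.535915

2.5359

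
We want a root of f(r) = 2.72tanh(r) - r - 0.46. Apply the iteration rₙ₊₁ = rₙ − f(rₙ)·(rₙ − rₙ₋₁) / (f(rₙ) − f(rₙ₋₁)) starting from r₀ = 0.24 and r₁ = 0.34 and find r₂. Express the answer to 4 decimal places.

0.2796

f(0.24) = -0.059452, f(0.34) = 0.090739
r₂ = 0.340000 − 0.090739·(0.340000 − 0.240000) / (0.090739 − (-0.059452)) = 0.340000 − (0.009074)/(0.150190) = 0.279584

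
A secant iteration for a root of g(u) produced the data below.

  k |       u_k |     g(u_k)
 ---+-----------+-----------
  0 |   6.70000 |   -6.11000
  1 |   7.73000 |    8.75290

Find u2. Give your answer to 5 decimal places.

7.12342

u2 = 7.73000 − 8.75290·(7.73000 − 6.70000) / (8.75290 − (-6.11000))
   = 7.73000 − (9.0154870)/(14.8629000) = 7.1234234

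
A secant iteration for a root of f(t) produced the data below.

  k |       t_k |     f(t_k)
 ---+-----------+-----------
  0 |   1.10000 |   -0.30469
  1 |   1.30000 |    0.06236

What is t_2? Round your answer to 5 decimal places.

1.26602

t_2 = 1.30000 − 0.06236·(1.30000 − 1.10000) / (0.06236 − (-0.30469))
   = 1.30000 − (0.0124720)/(0.3670500) = 1.2660210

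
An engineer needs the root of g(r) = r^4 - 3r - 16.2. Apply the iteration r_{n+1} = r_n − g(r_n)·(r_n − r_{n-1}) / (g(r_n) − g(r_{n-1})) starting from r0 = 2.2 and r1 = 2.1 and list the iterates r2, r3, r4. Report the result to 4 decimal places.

g(2.2) = 0.625600, g(2.1) = -3.051900
r2 = 2.100000 − (-3.051900)·(2.100000 − 2.200000) / (-3.051900 − 0.625600) = 2.100000 − (0.305190)/(-3.677500) = 2.182988
g(2.182988) = -0.039561
r3 = 2.182988 − (-0.039561)·(2.182988 − 2.100000) / (-0.039561 − (-3.051900)) = 2.182988 − (-0.003283)/(3.012339) = 2.184078
g(2.184078) = 0.002555
r4 = 2.184078 − 0.002555·(2.184078 − 2.182988) / (0.002555 − (-0.039561)) = 2.184078 − (0.000003)/(0.042116) = 2.184012

2.1830, 2.1841, 2.1840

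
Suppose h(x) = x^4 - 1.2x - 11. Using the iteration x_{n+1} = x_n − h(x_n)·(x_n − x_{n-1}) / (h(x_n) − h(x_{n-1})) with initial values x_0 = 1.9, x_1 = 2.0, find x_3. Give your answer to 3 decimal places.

h(1.9) = -0.24790, h(2.0) = 2.60000
x_2 = 2.00000 − 2.60000·(2.00000 − 1.90000) / (2.60000 − (-0.24790)) = 2.00000 − (0.26000)/(2.84790) = 1.90870
h(1.90870) = -0.01788
x_3 = 1.90870 − (-0.01788)·(1.90870 − 2.00000) / (-0.01788 − 2.60000) = 1.90870 − (0.00163)/(-2.61788) = 1.90933

1.909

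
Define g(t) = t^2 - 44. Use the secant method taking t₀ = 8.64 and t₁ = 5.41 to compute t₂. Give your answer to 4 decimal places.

g(8.64) = 30.649600, g(5.41) = -14.731900
t₂ = 5.410000 − (-14.731900)·(5.410000 − 8.640000) / (-14.731900 − 30.649600) = 5.410000 − (47.584037)/(-45.381500) = 6.458534

6.4585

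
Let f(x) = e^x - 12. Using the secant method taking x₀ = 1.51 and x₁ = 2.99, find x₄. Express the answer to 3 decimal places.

2.493

f(1.51) = -7.47327, f(2.99) = 7.88568
x₂ = 2.99000 − 7.88568·(2.99000 − 1.51000) / (7.88568 − (-7.47327)) = 2.99000 − (11.67081)/(15.35895) = 2.23013
f(2.23013) = -2.69893
x₃ = 2.23013 − (-2.69893)·(2.23013 − 2.99000) / (-2.69893 − 7.88568) = 2.23013 − (2.05083)/(-10.58461) = 2.42389
f(2.42389) = -0.71035
x₄ = 2.42389 − (-0.71035)·(2.42389 − 2.23013) / (-0.71035 − (-2.69893)) = 2.42389 − (-0.13764)/(1.98857) = 2.49310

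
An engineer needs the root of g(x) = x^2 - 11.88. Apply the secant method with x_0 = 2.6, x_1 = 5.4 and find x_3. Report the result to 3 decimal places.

g(2.6) = -5.12000, g(5.4) = 17.28000
x_2 = 5.40000 − 17.28000·(5.40000 − 2.60000) / (17.28000 − (-5.12000)) = 5.40000 − (48.38400)/(22.40000) = 3.24000
g(3.24000) = -1.38240
x_3 = 3.24000 − (-1.38240)·(3.24000 − 5.40000) / (-1.38240 − 17.28000) = 3.24000 − (2.98598)/(-18.66240) = 3.40000

3.400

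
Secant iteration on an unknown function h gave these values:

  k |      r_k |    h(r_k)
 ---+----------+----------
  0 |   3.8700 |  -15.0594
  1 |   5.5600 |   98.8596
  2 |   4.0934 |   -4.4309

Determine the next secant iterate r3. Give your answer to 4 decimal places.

r3 = 4.0934 − (-4.4309)·(4.0934 − 5.5600) / (-4.4309 − 98.8596)
   = 4.0934 − (6.498358)/(-103.290500) = 4.156313

4.1563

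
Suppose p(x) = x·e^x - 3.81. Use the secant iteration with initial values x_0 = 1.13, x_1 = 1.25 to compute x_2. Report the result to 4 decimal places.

p(1.13) = -0.311908, p(1.25) = 0.552929
x_2 = 1.250000 − 0.552929·(1.250000 − 1.130000) / (0.552929 − (-0.311908)) = 1.250000 − (0.066351)/(0.864837) = 1.173279

1.1733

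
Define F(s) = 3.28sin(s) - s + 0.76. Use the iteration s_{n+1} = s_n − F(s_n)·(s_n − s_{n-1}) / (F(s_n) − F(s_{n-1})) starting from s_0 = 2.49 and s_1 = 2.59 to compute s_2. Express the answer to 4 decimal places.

2.5600

F(2.49) = 0.259168, F(2.59) = -0.111135
s_2 = 2.590000 − (-0.111135)·(2.590000 − 2.490000) / (-0.111135 − 0.259168) = 2.590000 − (-0.011113)/(-0.370302) = 2.559988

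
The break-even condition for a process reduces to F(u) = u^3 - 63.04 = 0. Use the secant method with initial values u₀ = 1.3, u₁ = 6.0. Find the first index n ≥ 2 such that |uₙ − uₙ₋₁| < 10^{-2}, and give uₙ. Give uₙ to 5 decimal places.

F(1.3) = -60.8430000, F(6.0) = 152.9600000
u₂ = 6.0000000 − 152.9600000·(4.7000000)/(213.8030000) = 2.6375027;  |Δ| = 3.3624973
F(2.6375027) = -44.6924212
u₃ = 2.6375027 − (-44.6924212)·(-3.3624973)/(-197.6524212) = 3.3978180;  |Δ| = 0.7603152
F(3.3978180) = -23.8116244
u₄ = 3.3978180 − (-23.8116244)·(0.7603152)/(20.8807967) = 4.2648510;  |Δ| = 0.8670330
F(4.2648510) = 14.5331784
u₅ = 4.2648510 − 14.5331784·(0.8670330)/(38.3448029) = 3.9362342;  |Δ| = 0.3286168
F(3.9362342) = -2.0522243
u₆ = 3.9362342 − (-2.0522243)·(-0.3286168)/(-16.5854027) = 3.9768962;  |Δ| = 0.0406620
F(3.9768962) = -0.1425897
u₇ = 3.9768962 − (-0.1425897)·(0.0406620)/(1.9096345) = 3.9799324;  |Δ| = 0.0030362
|u₇ − u₆| = 0.0030362 < 10^{-2}

n = 7, uₙ = 3.97993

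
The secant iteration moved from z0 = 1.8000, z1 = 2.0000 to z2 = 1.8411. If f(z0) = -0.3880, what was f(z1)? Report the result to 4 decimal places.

1.5001

The secant line through (1.8000, -0.3880) and (2.0000, f(z1)) crosses zero at z2 = 1.8411.
So (1.8000, -0.3880), (2.0000, f(z1)), (1.8411, 0) are collinear:
f(z1) = -0.3880 · (2.0000 − 1.8411) / (1.8000 − 1.8411) = -0.3880 · (0.158900)/(-0.041100) = 1.500078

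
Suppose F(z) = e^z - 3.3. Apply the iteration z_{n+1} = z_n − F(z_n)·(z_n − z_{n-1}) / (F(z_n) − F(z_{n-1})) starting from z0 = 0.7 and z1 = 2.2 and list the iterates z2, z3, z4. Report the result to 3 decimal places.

0.975, 1.100, 1.205

F(0.7) = -1.28625, F(2.2) = 5.72501
z2 = 2.20000 − 5.72501·(2.20000 − 0.70000) / (5.72501 − (-1.28625)) = 2.20000 − (8.58752)/(7.01126) = 0.97518
F(0.97518) = -0.64835
z3 = 0.97518 − (-0.64835)·(0.97518 − 2.20000) / (-0.64835 − 5.72501) = 0.97518 − (0.79411)/(-6.37336) = 1.09978
F(1.09978) = -0.29649
z4 = 1.09978 − (-0.29649)·(1.09978 − 0.97518) / (-0.29649 − (-0.64835)) = 1.09978 − (-0.03694)/(0.35186) = 1.20477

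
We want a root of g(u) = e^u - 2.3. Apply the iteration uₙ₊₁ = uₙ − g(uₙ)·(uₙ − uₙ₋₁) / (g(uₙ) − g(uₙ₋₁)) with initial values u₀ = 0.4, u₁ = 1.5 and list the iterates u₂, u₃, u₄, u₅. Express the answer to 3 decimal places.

0.697, 0.792, 0.836, 0.833

g(0.4) = -0.80818, g(1.5) = 2.18169
u₂ = 1.50000 − 2.18169·(1.50000 − 0.40000) / (2.18169 − (-0.80818)) = 1.50000 − (2.39986)/(2.98986) = 0.69734
g(0.69734) = -0.29161
u₃ = 0.69734 − (-0.29161)·(0.69734 − 1.50000) / (-0.29161 − 2.18169) = 0.69734 − (0.23406)/(-2.47329) = 0.79197
g(0.79197) = -0.09226
u₄ = 0.79197 − (-0.09226)·(0.79197 − 0.69734) / (-0.09226 − (-0.29161)) = 0.79197 − (-0.00873)/(0.19935) = 0.83577
g(0.83577) = 0.00658
u₅ = 0.83577 − 0.00658·(0.83577 − 0.79197) / (0.00658 − (-0.09226)) = 0.83577 − (0.00029)/(0.09884) = 0.83285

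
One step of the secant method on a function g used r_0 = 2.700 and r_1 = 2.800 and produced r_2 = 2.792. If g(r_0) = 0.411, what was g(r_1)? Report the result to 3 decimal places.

The secant line through (2.700, 0.411) and (2.800, g(r_1)) crosses zero at r_2 = 2.792.
So (2.700, 0.411), (2.800, g(r_1)), (2.792, 0) are collinear:
g(r_1) = 0.411 · (2.800 − 2.792) / (2.700 − 2.792) = 0.411 · (0.00800)/(-0.09200) = -0.03574

-0.036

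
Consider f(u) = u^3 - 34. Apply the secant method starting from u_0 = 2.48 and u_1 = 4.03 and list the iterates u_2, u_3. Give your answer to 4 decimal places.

f(2.48) = -18.747008, f(4.03) = 31.450827
u_2 = 4.030000 − 31.450827·(4.030000 − 2.480000) / (31.450827 − (-18.747008)) = 4.030000 − (48.748782)/(50.197835) = 3.058867
f(3.058867) = -5.379203
u_3 = 3.058867 − (-5.379203)·(3.058867 − 4.030000) / (-5.379203 − 31.450827) = 3.058867 − (5.223923)/(-36.830030) = 3.200706

3.0589, 3.2007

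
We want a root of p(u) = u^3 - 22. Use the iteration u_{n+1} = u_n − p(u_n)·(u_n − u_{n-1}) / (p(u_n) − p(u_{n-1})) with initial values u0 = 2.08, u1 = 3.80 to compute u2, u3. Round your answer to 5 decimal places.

2.56747, 2.73232

p(2.08) = -13.0010880, p(3.80) = 32.8720000
u2 = 3.8000000 − 32.8720000·(3.8000000 − 2.0800000) / (32.8720000 − (-13.0010880)) = 3.8000000 − (56.5398400)/(45.8730880) = 2.5674726
p(2.5674726) = -5.0754384
u3 = 2.5674726 − (-5.0754384)·(2.5674726 − 3.8000000) / (-5.0754384 − 32.8720000) = 2.5674726 − (6.2556171)/(-37.9474384) = 2.7323221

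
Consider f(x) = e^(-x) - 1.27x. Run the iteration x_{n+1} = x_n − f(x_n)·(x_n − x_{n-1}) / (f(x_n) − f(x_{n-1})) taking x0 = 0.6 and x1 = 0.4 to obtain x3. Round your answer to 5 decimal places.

f(0.6) = -0.2131884, f(0.4) = 0.1623200
x2 = 0.4000000 − 0.1623200·(0.4000000 − 0.6000000) / (0.1623200 − (-0.2131884)) = 0.4000000 − (-0.0324640)/(0.3755084) = 0.4864535
f(0.4864535) = -0.0029930
x3 = 0.4864535 − (-0.0029930)·(0.4864535 − 0.4000000) / (-0.0029930 − 0.1623200) = 0.4864535 − (-0.0002588)/(-0.1653130) = 0.4848882

0.48489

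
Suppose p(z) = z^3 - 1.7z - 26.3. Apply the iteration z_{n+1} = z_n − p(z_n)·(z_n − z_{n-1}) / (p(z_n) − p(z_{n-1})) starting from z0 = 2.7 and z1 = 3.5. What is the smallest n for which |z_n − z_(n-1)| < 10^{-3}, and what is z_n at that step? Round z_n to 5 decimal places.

n = 5, z_n = 3.16415

p(2.7) = -11.2070000, p(3.5) = 10.6250000
z2 = 3.5000000 − 10.6250000·(0.8000000)/(21.8320000) = 3.1106632;  |Δ| = 0.3893368
p(3.1106632) = -1.4886475
z3 = 3.1106632 − (-1.4886475)·(-0.3893368)/(-12.1136475) = 3.1585089;  |Δ| = 0.0478456
p(3.1585089) = -0.1596171
z4 = 3.1585089 − (-0.1596171)·(0.0478456)/(1.3290303) = 3.1642552;  |Δ| = 0.0057463
p(3.1642552) = 0.0029051
z5 = 3.1642552 − 0.0029051·(0.0057463)/(0.1625222) = 3.1641525;  |Δ| = 0.0001027
|z5 − z4| = 0.0001027 < 10^{-3}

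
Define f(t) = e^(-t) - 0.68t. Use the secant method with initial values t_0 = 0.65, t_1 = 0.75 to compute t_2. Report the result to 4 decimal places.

0.7180

f(0.65) = 0.080046, f(0.75) = -0.037633
t_2 = 0.750000 − (-0.037633)·(0.750000 − 0.650000) / (-0.037633 − 0.080046) = 0.750000 − (-0.003763)/(-0.117679) = 0.718020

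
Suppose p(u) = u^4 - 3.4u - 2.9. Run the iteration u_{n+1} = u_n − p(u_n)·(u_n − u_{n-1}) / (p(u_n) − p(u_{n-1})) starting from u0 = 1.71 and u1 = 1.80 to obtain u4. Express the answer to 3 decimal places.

1.720

p(1.71) = -0.16364, p(1.80) = 1.47760
u2 = 1.80000 − 1.47760·(1.80000 − 1.71000) / (1.47760 − (-0.16364)) = 1.80000 − (0.13298)/(1.64124) = 1.71897
p(1.71897) = -0.01326
u3 = 1.71897 − (-0.01326)·(1.71897 − 1.80000) / (-0.01326 − 1.47760) = 1.71897 − (0.00107)/(-1.49086) = 1.71969
p(1.71969) = -0.00106
u4 = 1.71969 − (-0.00106)·(1.71969 − 1.71897) / (-0.00106 − (-0.01326)) = 1.71969 − (0.00000)/(0.01220) = 1.71976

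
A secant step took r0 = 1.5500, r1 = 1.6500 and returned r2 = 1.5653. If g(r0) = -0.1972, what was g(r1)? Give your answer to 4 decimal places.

1.0917

The secant line through (1.5500, -0.1972) and (1.6500, g(r1)) crosses zero at r2 = 1.5653.
So (1.5500, -0.1972), (1.6500, g(r1)), (1.5653, 0) are collinear:
g(r1) = -0.1972 · (1.6500 − 1.5653) / (1.5500 − 1.5653) = -0.1972 · (0.084700)/(-0.015300) = 1.091689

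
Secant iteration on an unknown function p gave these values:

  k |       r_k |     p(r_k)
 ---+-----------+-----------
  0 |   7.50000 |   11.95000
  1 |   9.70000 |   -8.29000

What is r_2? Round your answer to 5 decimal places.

r_2 = 9.70000 − (-8.29000)·(9.70000 − 7.50000) / (-8.29000 − 11.95000)
   = 9.70000 − (-18.2380000)/(-20.2400000) = 8.7989130

8.79891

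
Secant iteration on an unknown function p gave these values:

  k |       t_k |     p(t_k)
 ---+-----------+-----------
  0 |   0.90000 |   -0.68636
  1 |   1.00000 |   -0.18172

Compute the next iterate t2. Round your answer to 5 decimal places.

t2 = 1.00000 − (-0.18172)·(1.00000 − 0.90000) / (-0.18172 − (-0.68636))
   = 1.00000 − (-0.0181720)/(0.5046400) = 1.0360098

1.03601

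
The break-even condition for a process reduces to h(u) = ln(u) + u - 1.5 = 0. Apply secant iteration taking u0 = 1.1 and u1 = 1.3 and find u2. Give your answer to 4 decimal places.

1.2660

h(1.1) = -0.304690, h(1.3) = 0.062364
u2 = 1.300000 − 0.062364·(1.300000 − 1.100000) / (0.062364 − (-0.304690)) = 1.300000 − (0.012473)/(0.367054) = 1.266019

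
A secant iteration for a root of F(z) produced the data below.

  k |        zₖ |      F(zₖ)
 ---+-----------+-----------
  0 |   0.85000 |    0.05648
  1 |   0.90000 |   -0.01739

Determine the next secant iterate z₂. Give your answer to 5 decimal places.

0.88823

z₂ = 0.90000 − (-0.01739)·(0.90000 − 0.85000) / (-0.01739 − 0.05648)
   = 0.90000 − (-0.0008695)/(-0.0738700) = 0.8882293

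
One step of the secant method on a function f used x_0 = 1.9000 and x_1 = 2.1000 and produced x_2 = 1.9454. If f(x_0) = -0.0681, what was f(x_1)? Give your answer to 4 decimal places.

The secant line through (1.9000, -0.0681) and (2.1000, f(x_1)) crosses zero at x_2 = 1.9454.
So (1.9000, -0.0681), (2.1000, f(x_1)), (1.9454, 0) are collinear:
f(x_1) = -0.0681 · (2.1000 − 1.9454) / (1.9000 − 1.9454) = -0.0681 · (0.154600)/(-0.045400) = 0.231900

0.2319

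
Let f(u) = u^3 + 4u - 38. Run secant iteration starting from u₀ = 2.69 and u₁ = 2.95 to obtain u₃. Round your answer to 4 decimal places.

f(2.69) = -7.774891, f(2.95) = -0.527625
u₂ = 2.950000 − (-0.527625)·(2.950000 − 2.690000) / (-0.527625 − (-7.774891)) = 2.950000 − (-0.137182)/(7.247266) = 2.968929
f(2.968929) = 0.045453
u₃ = 2.968929 − 0.045453·(2.968929 − 2.950000) / (0.045453 − (-0.527625)) = 2.968929 − (0.000860)/(0.573078) = 2.967428

2.9674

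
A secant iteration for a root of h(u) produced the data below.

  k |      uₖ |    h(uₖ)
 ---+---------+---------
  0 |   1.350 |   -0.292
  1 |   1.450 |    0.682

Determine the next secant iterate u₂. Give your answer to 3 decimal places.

u₂ = 1.450 − 0.682·(1.450 − 1.350) / (0.682 − (-0.292))
   = 1.450 − (0.06820)/(0.97400) = 1.37998

1.380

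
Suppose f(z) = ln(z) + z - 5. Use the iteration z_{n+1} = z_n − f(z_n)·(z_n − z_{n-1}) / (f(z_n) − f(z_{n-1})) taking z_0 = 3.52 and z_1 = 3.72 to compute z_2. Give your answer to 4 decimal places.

3.6936

f(3.52) = -0.221539, f(3.72) = 0.033724
z_2 = 3.720000 − 0.033724·(3.720000 − 3.520000) / (0.033724 − (-0.221539)) = 3.720000 − (0.006745)/(0.255263) = 3.693577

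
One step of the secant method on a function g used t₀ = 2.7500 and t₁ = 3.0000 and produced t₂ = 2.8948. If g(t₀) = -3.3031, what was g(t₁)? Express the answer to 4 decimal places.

The secant line through (2.7500, -3.3031) and (3.0000, g(t₁)) crosses zero at t₂ = 2.8948.
So (2.7500, -3.3031), (3.0000, g(t₁)), (2.8948, 0) are collinear:
g(t₁) = -3.3031 · (3.0000 − 2.8948) / (2.7500 − 2.8948) = -3.3031 · (0.105200)/(-0.144800) = 2.399766

2.3998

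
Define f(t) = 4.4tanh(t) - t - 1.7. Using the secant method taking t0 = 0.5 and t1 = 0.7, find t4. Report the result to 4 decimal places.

0.5711

f(0.5) = -0.166685, f(0.7) = 0.259218
t2 = 0.700000 − 0.259218·(0.700000 − 0.500000) / (0.259218 − (-0.166685)) = 0.700000 − (0.051844)/(0.425903) = 0.578274
f(0.578274) = 0.015928
t3 = 0.578274 − 0.015928·(0.578274 − 0.700000) / (0.015928 − 0.259218) = 0.578274 − (-0.001939)/(-0.243290) = 0.570304
f(0.570304) = -0.001741
t4 = 0.570304 − (-0.001741)·(0.570304 − 0.578274) / (-0.001741 − 0.015928) = 0.570304 − (0.000014)/(-0.017669) = 0.571089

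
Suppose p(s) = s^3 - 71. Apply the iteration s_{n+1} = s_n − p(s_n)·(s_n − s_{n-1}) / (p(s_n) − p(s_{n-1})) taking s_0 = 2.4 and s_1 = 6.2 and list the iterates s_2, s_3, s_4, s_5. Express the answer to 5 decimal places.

p(2.4) = -57.1760000, p(6.2) = 167.3280000
s_2 = 6.2000000 − 167.3280000·(6.2000000 − 2.4000000) / (167.3280000 − (-57.1760000)) = 6.2000000 − (635.8464000)/(224.5040000) = 3.3677725
p(3.3677725) = -32.8030889
s_3 = 3.3677725 − (-32.8030889)·(3.3677725 − 6.2000000) / (-32.8030889 − 167.3280000) = 3.3677725 − (92.9058102)/(-200.1310889) = 3.8319973
p(3.8319973) = -14.7301731
s_4 = 3.8319973 − (-14.7301731)·(3.8319973 − 3.3677725) / (-14.7301731 − (-32.8030889)) = 3.8319973 − (-6.8381113)/(18.0729159) = 4.2103597
p(4.2103597) = 3.6375866
s_5 = 4.2103597 − 3.6375866·(4.2103597 − 3.8319973) / (3.6375866 − (-14.7301731)) = 4.2103597 − (1.3763259)/(18.3677597) = 4.1354280

3.36777, 3.83200, 4.21036, 4.13543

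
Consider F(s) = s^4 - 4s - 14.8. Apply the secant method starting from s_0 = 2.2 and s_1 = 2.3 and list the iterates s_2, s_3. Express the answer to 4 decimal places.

2.2042, 2.2045

F(2.2) = -0.174400, F(2.3) = 3.984100
s_2 = 2.300000 − 3.984100·(2.300000 − 2.200000) / (3.984100 − (-0.174400)) = 2.300000 − (0.398410)/(4.158500) = 2.204194
F(2.204194) = -0.012041
s_3 = 2.204194 − (-0.012041)·(2.204194 − 2.300000) / (-0.012041 − 3.984100) = 2.204194 − (0.001154)/(-3.996141) = 2.204482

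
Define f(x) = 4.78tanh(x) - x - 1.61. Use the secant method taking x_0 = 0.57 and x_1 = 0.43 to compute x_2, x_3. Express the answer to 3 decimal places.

f(0.57) = 0.28342, f(0.43) = -0.10256
x_2 = 0.43000 − (-0.10256)·(0.43000 − 0.57000) / (-0.10256 − 0.28342) = 0.43000 − (0.01436)/(-0.38598) = 0.46720
f(0.46720) = 0.00657
x_3 = 0.46720 − 0.00657·(0.46720 − 0.43000) / (0.00657 − (-0.10256)) = 0.46720 − (0.00024)/(0.10913) = 0.46496

0.467, 0.465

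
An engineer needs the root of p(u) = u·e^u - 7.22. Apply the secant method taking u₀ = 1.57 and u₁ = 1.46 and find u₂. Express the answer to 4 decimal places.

p(1.57) = 0.326438, p(1.46) = -0.933299
u₂ = 1.460000 − (-0.933299)·(1.460000 − 1.570000) / (-0.933299 − 0.326438) = 1.460000 − (0.102663)/(-1.259737) = 1.541496

1.5415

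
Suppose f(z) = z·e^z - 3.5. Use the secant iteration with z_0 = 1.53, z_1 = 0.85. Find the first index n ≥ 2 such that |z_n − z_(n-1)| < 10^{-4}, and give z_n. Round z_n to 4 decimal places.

f(1.53) = 3.565811, f(0.85) = -1.511300
z_2 = 0.850000 − (-1.511300)·(-0.680000)/(-5.077111) = 1.052415;  |Δ| = 0.202415
f(1.052415) = -0.485292
z_3 = 1.052415 − (-0.485292)·(0.202415)/(1.026008) = 1.148156;  |Δ| = 0.095741
f(1.148156) = 0.119416
z_4 = 1.148156 − 0.119416·(0.095741)/(0.604708) = 1.129249;  |Δ| = 0.018907
f(1.129249) = -0.006856
z_5 = 1.129249 − (-0.006856)·(-0.018907)/(-0.126272) = 1.130276;  |Δ| = 0.001027
f(1.130276) = -0.000090
z_6 = 1.130276 − (-0.000090)·(0.001027)/(0.006767) = 1.130289;  |Δ| = 0.000014
|z_6 − z_5| = 0.000014 < 10^{-4}

n = 6, z_n = 1.1303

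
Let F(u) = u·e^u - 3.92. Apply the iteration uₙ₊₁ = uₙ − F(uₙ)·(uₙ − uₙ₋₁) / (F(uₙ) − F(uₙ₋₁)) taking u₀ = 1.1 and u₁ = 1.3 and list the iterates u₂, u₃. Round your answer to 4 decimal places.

1.1840, 1.1906

F(1.1) = -0.615417, F(1.3) = 0.850086
u₂ = 1.300000 − 0.850086·(1.300000 − 1.100000) / (0.850086 − (-0.615417)) = 1.300000 − (0.170017)/(1.465503) = 1.183987
F(1.183987) = -0.051469
u₃ = 1.183987 − (-0.051469)·(1.183987 − 1.300000) / (-0.051469 − 0.850086) = 1.183987 − (0.005971)/(-0.901554) = 1.190610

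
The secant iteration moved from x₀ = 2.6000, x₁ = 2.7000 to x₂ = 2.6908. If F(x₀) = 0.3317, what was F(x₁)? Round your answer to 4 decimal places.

-0.0336

The secant line through (2.6000, 0.3317) and (2.7000, F(x₁)) crosses zero at x₂ = 2.6908.
So (2.6000, 0.3317), (2.7000, F(x₁)), (2.6908, 0) are collinear:
F(x₁) = 0.3317 · (2.7000 − 2.6908) / (2.6000 − 2.6908) = 0.3317 · (0.009200)/(-0.090800) = -0.033608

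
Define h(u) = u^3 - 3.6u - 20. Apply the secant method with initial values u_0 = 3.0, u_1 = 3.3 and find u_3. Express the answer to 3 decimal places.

h(3.0) = -3.80000, h(3.3) = 4.05700
u_2 = 3.30000 − 4.05700·(3.30000 − 3.00000) / (4.05700 − (-3.80000)) = 3.30000 − (1.21710)/(7.85700) = 3.14509
h(3.14509) = -0.21229
u_3 = 3.14509 − (-0.21229)·(3.14509 − 3.30000) / (-0.21229 − 4.05700) = 3.14509 − (0.03288)/(-4.26929) = 3.15280

3.153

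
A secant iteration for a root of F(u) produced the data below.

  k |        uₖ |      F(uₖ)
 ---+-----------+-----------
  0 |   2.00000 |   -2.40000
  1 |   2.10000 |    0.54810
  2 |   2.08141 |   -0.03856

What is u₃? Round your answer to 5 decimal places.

u₃ = 2.08141 − (-0.03856)·(2.08141 − 2.10000) / (-0.03856 − 0.54810)
   = 2.08141 − (0.0007168)/(-0.5866600) = 2.0826319

2.08263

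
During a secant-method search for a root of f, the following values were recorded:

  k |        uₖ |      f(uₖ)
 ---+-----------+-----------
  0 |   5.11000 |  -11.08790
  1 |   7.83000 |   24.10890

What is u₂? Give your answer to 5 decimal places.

5.96687

u₂ = 7.83000 − 24.10890·(7.83000 − 5.11000) / (24.10890 − (-11.08790))
   = 7.83000 − (65.5762080)/(35.1968000) = 5.9668702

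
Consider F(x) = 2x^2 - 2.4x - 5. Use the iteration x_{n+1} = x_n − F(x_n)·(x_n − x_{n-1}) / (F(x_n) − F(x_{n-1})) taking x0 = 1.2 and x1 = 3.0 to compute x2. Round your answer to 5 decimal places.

2.03333

F(1.2) = -5.0000000, F(3.0) = 5.8000000
x2 = 3.0000000 − 5.8000000·(3.0000000 − 1.2000000) / (5.8000000 − (-5.0000000)) = 3.0000000 − (10.4400000)/(10.8000000) = 2.0333333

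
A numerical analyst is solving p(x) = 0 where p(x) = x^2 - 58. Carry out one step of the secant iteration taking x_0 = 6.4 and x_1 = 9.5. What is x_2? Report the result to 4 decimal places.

7.4717

p(6.4) = -17.040000, p(9.5) = 32.250000
x_2 = 9.500000 − 32.250000·(9.500000 − 6.400000) / (32.250000 − (-17.040000)) = 9.500000 − (99.975000)/(49.290000) = 7.471698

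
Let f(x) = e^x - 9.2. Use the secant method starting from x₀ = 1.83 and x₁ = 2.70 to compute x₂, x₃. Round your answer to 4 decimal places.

f(1.83) = -2.966113, f(2.70) = 5.679732
x₂ = 2.700000 − 5.679732·(2.700000 − 1.830000) / (5.679732 − (-2.966113)) = 2.700000 − (4.941367)/(8.645845) = 2.128469
f(2.128469) = -0.798005
x₃ = 2.128469 − (-0.798005)·(2.128469 − 2.700000) / (-0.798005 − 5.679732) = 2.128469 − (0.456084)/(-6.477736) = 2.198877

2.1285, 2.1989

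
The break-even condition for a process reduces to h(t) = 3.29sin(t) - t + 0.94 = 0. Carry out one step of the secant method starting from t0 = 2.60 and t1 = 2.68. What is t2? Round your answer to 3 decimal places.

2.609

h(2.60) = 0.03600, h(2.68) = -0.27472
t2 = 2.68000 − (-0.27472)·(2.68000 − 2.60000) / (-0.27472 − 0.03600) = 2.68000 − (-0.02198)/(-0.31072) = 2.60927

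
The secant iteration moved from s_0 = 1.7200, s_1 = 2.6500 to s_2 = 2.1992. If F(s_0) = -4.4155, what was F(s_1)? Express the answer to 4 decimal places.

The secant line through (1.7200, -4.4155) and (2.6500, F(s_1)) crosses zero at s_2 = 2.1992.
So (1.7200, -4.4155), (2.6500, F(s_1)), (2.1992, 0) are collinear:
F(s_1) = -4.4155 · (2.6500 − 2.1992) / (1.7200 − 2.1992) = -4.4155 · (0.450800)/(-0.479200) = 4.153813

4.1538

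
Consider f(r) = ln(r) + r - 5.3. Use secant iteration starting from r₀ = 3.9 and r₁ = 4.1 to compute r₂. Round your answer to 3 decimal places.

3.931

f(3.9) = -0.03902, f(4.1) = 0.21099
r₂ = 4.10000 − 0.21099·(4.10000 − 3.90000) / (0.21099 − (-0.03902)) = 4.10000 − (0.04220)/(0.25001) = 3.93122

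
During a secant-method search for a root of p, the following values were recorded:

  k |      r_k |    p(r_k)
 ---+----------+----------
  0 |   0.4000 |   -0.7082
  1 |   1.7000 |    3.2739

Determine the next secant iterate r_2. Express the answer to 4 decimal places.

0.6312

r_2 = 1.7000 − 3.2739·(1.7000 − 0.4000) / (3.2739 − (-0.7082))
   = 1.7000 − (4.256070)/(3.982100) = 0.631200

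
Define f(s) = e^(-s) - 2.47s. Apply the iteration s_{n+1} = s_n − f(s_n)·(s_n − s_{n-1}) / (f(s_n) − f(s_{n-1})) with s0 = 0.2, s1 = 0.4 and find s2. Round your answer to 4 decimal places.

f(0.2) = 0.324731, f(0.4) = -0.317680
s2 = 0.400000 − (-0.317680)·(0.400000 − 0.200000) / (-0.317680 − 0.324731) = 0.400000 − (-0.063536)/(-0.642411) = 0.301098

0.3011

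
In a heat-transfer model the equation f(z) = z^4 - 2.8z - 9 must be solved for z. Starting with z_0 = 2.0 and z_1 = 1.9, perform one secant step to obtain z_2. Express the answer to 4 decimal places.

f(2.0) = 1.400000, f(1.9) = -1.287900
z_2 = 1.900000 − (-1.287900)·(1.900000 − 2.000000) / (-1.287900 − 1.400000) = 1.900000 − (0.128790)/(-2.687900) = 1.947915

1.9479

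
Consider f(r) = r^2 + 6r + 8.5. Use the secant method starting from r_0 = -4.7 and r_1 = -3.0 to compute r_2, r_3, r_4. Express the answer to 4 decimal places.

f(-4.7) = 2.390000, f(-3.0) = -0.500000
r_2 = -3.000000 − (-0.500000)·(-3.000000 − (-4.700000)) / (-0.500000 − 2.390000) = -3.000000 − (-0.850000)/(-2.890000) = -3.294118
f(-3.294118) = -0.413495
r_3 = -3.294118 − (-0.413495)·(-3.294118 − (-3.000000)) / (-0.413495 − (-0.500000)) = -3.294118 − (0.121616)/(0.086505) = -4.700000
f(-4.700000) = 2.390000
r_4 = -4.700000 − 2.390000·(-4.700000 − (-3.294118)) / (2.390000 − (-0.413495)) = -4.700000 − (-3.360059)/(2.803495) = -3.501475

-3.2941, -4.7000, -3.5015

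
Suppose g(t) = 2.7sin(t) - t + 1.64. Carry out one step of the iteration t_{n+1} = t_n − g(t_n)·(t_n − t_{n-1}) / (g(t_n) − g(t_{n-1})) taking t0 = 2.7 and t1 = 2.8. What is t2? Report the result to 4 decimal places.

g(2.7) = 0.093926, g(2.8) = -0.255532
t2 = 2.800000 − (-0.255532)·(2.800000 − 2.700000) / (-0.255532 − 0.093926) = 2.800000 − (-0.025553)/(-0.349458) = 2.726878

2.7269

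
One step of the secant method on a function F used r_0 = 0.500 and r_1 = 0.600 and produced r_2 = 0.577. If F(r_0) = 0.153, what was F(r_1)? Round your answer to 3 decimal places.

The secant line through (0.500, 0.153) and (0.600, F(r_1)) crosses zero at r_2 = 0.577.
So (0.500, 0.153), (0.600, F(r_1)), (0.577, 0) are collinear:
F(r_1) = 0.153 · (0.600 − 0.577) / (0.500 − 0.577) = 0.153 · (0.02300)/(-0.07700) = -0.04570

-0.046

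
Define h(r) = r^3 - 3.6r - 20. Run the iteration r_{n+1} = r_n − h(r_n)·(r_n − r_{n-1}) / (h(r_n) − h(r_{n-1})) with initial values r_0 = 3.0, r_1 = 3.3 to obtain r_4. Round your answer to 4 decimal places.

3.1532

h(3.0) = -3.800000, h(3.3) = 4.057000
r_2 = 3.300000 − 4.057000·(3.300000 − 3.000000) / (4.057000 − (-3.800000)) = 3.300000 − (1.217100)/(7.857000) = 3.145094
h(3.145094) = -0.212287
r_3 = 3.145094 − (-0.212287)·(3.145094 − 3.300000) / (-0.212287 − 4.057000) = 3.145094 − (0.032885)/(-4.269287) = 3.152796
h(3.152796) = -0.010883
r_4 = 3.152796 − (-0.010883)·(3.152796 − 3.145094) / (-0.010883 − (-0.212287)) = 3.152796 − (-0.000084)/(0.201405) = 3.153212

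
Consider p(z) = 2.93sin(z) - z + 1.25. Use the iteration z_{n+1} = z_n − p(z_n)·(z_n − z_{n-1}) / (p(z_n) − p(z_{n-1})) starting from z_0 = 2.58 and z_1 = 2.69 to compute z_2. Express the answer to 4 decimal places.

p(2.58) = 0.230327, p(2.69) = -0.161351
z_2 = 2.690000 − (-0.161351)·(2.690000 − 2.580000) / (-0.161351 − 0.230327) = 2.690000 − (-0.017749)/(-0.391678) = 2.644686

2.6447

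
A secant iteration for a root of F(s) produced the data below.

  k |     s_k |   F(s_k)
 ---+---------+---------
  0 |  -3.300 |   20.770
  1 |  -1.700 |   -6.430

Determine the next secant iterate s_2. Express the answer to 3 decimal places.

-2.078

s_2 = -1.700 − (-6.430)·(-1.700 − (-3.300)) / (-6.430 − 20.770)
   = -1.700 − (-10.28800)/(-27.20000) = -2.07824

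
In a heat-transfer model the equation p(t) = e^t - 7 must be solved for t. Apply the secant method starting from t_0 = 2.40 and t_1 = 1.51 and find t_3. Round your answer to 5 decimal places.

p(2.40) = 4.0231764, p(1.51) = -2.4732692
t_2 = 1.5100000 − (-2.4732692)·(1.5100000 − 2.4000000) / (-2.4732692 − 4.0231764) = 1.5100000 − (2.2012096)/(-6.4964456) = 1.8488329
p(1.8488329) = -0.6475986
t_3 = 1.8488329 − (-0.6475986)·(1.8488329 − 1.5100000) / (-0.6475986 − (-2.4732692)) = 1.8488329 − (-0.2194277)/(1.8256706) = 1.9690231

1.96902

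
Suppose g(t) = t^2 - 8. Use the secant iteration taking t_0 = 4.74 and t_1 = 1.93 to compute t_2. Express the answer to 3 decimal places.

2.571

g(4.74) = 14.46760, g(1.93) = -4.27510
t_2 = 1.93000 − (-4.27510)·(1.93000 − 4.74000) / (-4.27510 − 14.46760) = 1.93000 − (12.01303)/(-18.74270) = 2.57094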